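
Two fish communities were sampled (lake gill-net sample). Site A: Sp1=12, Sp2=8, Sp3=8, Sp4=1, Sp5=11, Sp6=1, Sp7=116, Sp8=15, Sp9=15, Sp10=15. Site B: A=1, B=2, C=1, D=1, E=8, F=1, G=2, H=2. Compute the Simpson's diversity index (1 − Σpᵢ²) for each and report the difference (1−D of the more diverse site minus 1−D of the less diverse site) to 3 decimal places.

0.109

Site A: N=202, proportions 0.05941, 0.0396, 0.0396, 0.00495, 0.05446, 0.00495, 0.57426, 0.07426, 0.07426, 0.07426, giving 1−D = 0.64401 (working shown to 5 dp, full precision carried).
Site B: N=18, proportions 0.05556, 0.11111, 0.05556, 0.05556, 0.44444, 0.05556, 0.11111, 0.11111, giving 1−D = 0.75309.
Difference = |0.64401 − 0.75309| = 0.10908, i.e. 0.109 to 3 decimal places.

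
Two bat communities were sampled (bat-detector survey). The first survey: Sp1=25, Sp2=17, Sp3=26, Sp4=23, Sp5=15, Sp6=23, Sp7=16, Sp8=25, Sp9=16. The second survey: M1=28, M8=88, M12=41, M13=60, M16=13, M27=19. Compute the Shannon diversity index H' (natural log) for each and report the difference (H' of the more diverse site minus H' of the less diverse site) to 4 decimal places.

The first survey: N=186, proportions 0.1344086, 0.0913978, 0.1397849, 0.1236559, 0.0806452, 0.1236559, 0.0860215, 0.1344086, 0.0860215, giving H' = 2.1752346 (working shown to 7 dp, full precision carried).
The second survey: N=249, proportions 0.1124498, 0.3534137, 0.1646586, 0.2409639, 0.0522088, 0.0763052, giving H' = 1.6037454.
Difference = |2.1752346 − 1.6037454| = 0.5714892, i.e. 0.5715 to 4 decimal places.

0.5715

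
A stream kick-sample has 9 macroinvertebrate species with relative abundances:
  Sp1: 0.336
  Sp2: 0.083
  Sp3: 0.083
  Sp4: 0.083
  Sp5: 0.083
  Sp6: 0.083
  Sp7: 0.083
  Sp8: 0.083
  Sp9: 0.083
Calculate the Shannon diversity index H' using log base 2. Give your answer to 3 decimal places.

2.913

Each pᵢ log₂ pᵢ term (working shown to 5 dp, full precision carried): 0.336×(-1.57347)=-0.52868, 0.083×(-3.59074)=-0.29803, 0.083×(-3.59074)=-0.29803, 0.083×(-3.59074)=-0.29803, 0.083×(-3.59074)=-0.29803, 0.083×(-3.59074)=-0.29803, 0.083×(-3.59074)=-0.29803, 0.083×(-3.59074)=-0.29803, 0.083×(-3.59074)=-0.29803.
Sum = -2.91294, so H' = 2.913.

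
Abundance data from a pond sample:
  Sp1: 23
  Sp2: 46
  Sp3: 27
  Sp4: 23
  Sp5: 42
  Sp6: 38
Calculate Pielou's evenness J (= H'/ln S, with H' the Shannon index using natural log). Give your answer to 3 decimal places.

Total N = 23+46+27+23+42+38 = 199, so the proportions are 0.11558, 0.23116, 0.13568, 0.11558, 0.21106, 0.19095 (working shown to 5 dp, full precision carried).
H' = −Σ pᵢ ln pᵢ = −((-0.24940) + (-0.33857) + (-0.27101) + (-0.24940) + (-0.32833) + (-0.31617)) = 1.75286.
With S = 6 species, ln S = 1.79176, so J = 1.75286/1.79176 = 0.97829, i.e. 0.978 to 3 decimal places.

0.978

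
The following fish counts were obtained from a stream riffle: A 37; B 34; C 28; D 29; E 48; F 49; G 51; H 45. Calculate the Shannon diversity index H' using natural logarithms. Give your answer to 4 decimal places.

2.0556

Total N = 37+34+28+29+48+49+51+45 = 321, so the proportions are 0.115265, 0.105919, 0.087227, 0.090343, 0.149533, 0.152648, 0.158879, 0.140187 (working shown to 6 dp, full precision carried).
Each pᵢ ln pᵢ term: 0.115265×(-2.160523)=-0.249032, 0.105919×(-2.245081)=-0.237797, 0.087227×(-2.439237)=-0.212768, 0.090343×(-2.404145)=-0.217197, 0.149533×(-1.900240)=-0.284148, 0.152648×(-1.879621)=-0.286920, 0.158879×(-1.839615)=-0.292275, 0.140187×(-1.964779)=-0.275436.
Sum = -2.055574, so H' = 2.0556.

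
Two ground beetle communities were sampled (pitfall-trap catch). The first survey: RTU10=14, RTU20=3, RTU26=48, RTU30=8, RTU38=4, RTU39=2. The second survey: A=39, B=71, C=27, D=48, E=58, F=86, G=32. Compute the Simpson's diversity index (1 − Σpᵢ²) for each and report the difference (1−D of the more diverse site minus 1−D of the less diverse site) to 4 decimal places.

The first survey: N=79, proportions 0.1772152, 0.0379747, 0.6075949, 0.1012658, 0.0506329, 0.0253165, giving 1−D = 0.5845217 (working shown to 7 dp, full precision carried).
The second survey: N=361, proportions 0.1080332, 0.1966759, 0.0747922, 0.132964, 0.1606648, 0.2382271, 0.0886427, giving 1−D = 0.8359512.
Difference = |0.5845217 − 0.8359512| = 0.2514295, i.e. 0.2514 to 4 decimal places.

0.2514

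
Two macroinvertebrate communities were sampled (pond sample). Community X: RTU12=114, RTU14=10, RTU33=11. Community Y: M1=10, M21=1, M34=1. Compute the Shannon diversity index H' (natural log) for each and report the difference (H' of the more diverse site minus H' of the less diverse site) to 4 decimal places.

0.0262

Community X: N=135, proportions 0.8444444, 0.0740741, 0.0814815, giving H' = 0.5398724 (working shown to 7 dp, full precision carried).
Community Y: N=12, proportions 0.8333333, 0.0833333, 0.0833333, giving H' = 0.5660857.
Difference = |0.5398724 − 0.5660857| = 0.0262133, i.e. 0.0262 to 4 decimal places.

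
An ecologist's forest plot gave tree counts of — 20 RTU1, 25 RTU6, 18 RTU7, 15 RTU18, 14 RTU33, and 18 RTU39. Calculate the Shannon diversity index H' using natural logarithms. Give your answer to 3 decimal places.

1.773

Total N = 20+25+18+15+14+18 = 110, so the proportions are 0.18182, 0.22727, 0.16364, 0.13636, 0.12727, 0.16364 (working shown to 5 dp, full precision carried).
Each pᵢ ln pᵢ term: 0.18182×(-1.70475)=-0.30995, 0.22727×(-1.48160)=-0.33673, 0.16364×(-1.81011)=-0.29620, 0.13636×(-1.99243)=-0.27170, 0.12727×(-2.06142)=-0.26236, 0.16364×(-1.81011)=-0.29620.
Sum = -1.77314, so H' = 1.773.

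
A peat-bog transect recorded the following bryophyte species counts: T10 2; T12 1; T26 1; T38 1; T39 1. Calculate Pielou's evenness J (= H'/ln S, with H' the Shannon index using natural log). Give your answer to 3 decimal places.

Total N = 2+1+1+1+1 = 6, so the proportions are 0.33333, 0.16667, 0.16667, 0.16667, 0.16667 (working shown to 5 dp, full precision carried).
H' = −Σ pᵢ ln pᵢ = −((-0.36620) + (-0.29863) + (-0.29863) + (-0.29863) + (-0.29863)) = 1.56071.
With S = 5 species, ln S = 1.60944, so J = 1.56071/1.60944 = 0.96972, i.e. 0.970 to 3 decimal places.

0.970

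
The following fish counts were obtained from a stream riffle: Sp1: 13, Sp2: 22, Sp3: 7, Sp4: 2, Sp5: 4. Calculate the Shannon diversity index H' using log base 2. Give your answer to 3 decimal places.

Total N = 13+22+7+2+4 = 48, so the proportions are 0.27083, 0.45833, 0.14583, 0.04167, 0.08333 (working shown to 5 dp, full precision carried).
Each pᵢ log₂ pᵢ term: 0.27083×(-1.88452)=-0.51039, 0.45833×(-1.12553)=-0.51587, 0.14583×(-2.77761)=-0.40507, 0.04167×(-4.58496)=-0.19104, 0.08333×(-3.58496)=-0.29875.
Sum = -1.92111, so H' = 1.921.

1.921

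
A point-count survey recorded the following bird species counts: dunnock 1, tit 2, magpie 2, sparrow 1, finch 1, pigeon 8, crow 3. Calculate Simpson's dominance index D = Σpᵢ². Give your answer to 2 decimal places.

0.26

Total N = 1+2+2+1+1+8+3 = 18, so the proportions are 0.0556, 0.1111, 0.1111, 0.0556, 0.0556, 0.4444, 0.1667 (working shown to 4 dp, full precision carried).
D = 0.0556² + 0.1111² + 0.1111² + 0.0556² + 0.0556² + 0.4444² + 0.1667² = 0.0031 + 0.0123 + 0.0123 + 0.0031 + 0.0031 + 0.1975 + 0.0278 = 0.2593.
To 2 decimal places, D = 0.26.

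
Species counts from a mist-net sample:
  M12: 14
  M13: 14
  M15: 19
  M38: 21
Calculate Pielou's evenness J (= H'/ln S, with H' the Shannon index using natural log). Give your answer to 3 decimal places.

0.988

Total N = 14+14+19+21 = 68, so the proportions are 0.20588, 0.20588, 0.27941, 0.30882 (working shown to 5 dp, full precision carried).
H' = −Σ pᵢ ln pᵢ = −((-0.32539) + (-0.32539) + (-0.35627) + (-0.36286)) = 1.36991.
With S = 4 species, ln S = 1.38629, so J = 1.36991/1.38629 = 0.98818, i.e. 0.988 to 3 decimal places.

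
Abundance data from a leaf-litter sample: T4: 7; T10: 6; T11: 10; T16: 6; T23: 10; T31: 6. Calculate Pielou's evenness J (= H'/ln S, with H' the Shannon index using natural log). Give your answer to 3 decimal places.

Total N = 7+6+10+6+10+6 = 45, so the proportions are 0.15556, 0.13333, 0.22222, 0.13333, 0.22222, 0.13333 (working shown to 5 dp, full precision carried).
H' = −Σ pᵢ ln pᵢ = −((-0.28945) + (-0.26865) + (-0.33424) + (-0.26865) + (-0.33424) + (-0.26865)) = 1.76389.
With S = 6 species, ln S = 1.79176, so J = 1.76389/1.79176 = 0.98445, i.e. 0.984 to 3 decimal places.

0.984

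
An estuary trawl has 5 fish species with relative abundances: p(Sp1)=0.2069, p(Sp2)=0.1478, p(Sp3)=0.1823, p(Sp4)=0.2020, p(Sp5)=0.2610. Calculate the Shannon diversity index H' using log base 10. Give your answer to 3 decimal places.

Each pᵢ log₁₀ pᵢ term (working shown to 5 dp, full precision carried): 0.2069×(-0.68424)=-0.14157, 0.1478×(-0.83033)=-0.12272, 0.1823×(-0.73921)=-0.13476, 0.202×(-0.69465)=-0.14032, 0.261×(-0.58336)=-0.15226.
Sum = -0.69163, so H' = 0.692.

0.692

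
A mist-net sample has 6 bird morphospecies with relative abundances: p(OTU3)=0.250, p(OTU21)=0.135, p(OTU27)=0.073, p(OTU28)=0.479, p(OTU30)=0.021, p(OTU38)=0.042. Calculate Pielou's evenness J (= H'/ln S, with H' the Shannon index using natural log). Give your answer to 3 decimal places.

0.767

H' = −Σ pᵢ ln pᵢ = −((-0.34657) + (-0.27033) + (-0.19106) + (-0.35257) + (-0.08113) + (-0.13314)) = 1.37481 (working shown to 5 dp, full precision carried).
With S = 6 species, ln S = 1.79176, so J = 1.37481/1.79176 = 0.76730, i.e. 0.767 to 3 decimal places.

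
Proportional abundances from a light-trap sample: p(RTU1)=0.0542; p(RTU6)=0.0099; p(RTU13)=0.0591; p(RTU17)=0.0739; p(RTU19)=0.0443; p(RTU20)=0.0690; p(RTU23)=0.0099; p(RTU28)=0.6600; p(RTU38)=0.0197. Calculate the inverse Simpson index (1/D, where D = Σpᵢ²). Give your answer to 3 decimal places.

D = 0.0542² + 0.0099² + 0.0591² + 0.0739² + 0.0443² + 0.069² + 0.0099² + 0.66² + 0.0197² = 0.002938 + 0.000098 + 0.003493 + 0.005461 + 0.001962 + 0.004761 + 0.000098 + 0.435600 + 0.000388 = 0.454799 (working shown to 6 dp, full precision carried).
So 1/D = 2.19877, i.e. 2.199 to 3 decimal places.

2.199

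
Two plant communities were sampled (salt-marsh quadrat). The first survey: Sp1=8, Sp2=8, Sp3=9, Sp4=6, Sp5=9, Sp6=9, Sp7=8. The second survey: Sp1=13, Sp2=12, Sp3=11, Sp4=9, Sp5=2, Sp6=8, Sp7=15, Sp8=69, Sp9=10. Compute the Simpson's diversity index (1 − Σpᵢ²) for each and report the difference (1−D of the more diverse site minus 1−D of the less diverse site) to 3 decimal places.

The first survey: N=57, proportions 0.14035, 0.14035, 0.15789, 0.10526, 0.15789, 0.15789, 0.14035, giving 1−D = 0.85503 (working shown to 5 dp, full precision carried).
The second survey: N=149, proportions 0.08725, 0.08054, 0.07383, 0.0604, 0.01342, 0.05369, 0.10067, 0.46309, 0.06711, giving 1−D = 0.74465.
Difference = |0.85503 − 0.74465| = 0.11038, i.e. 0.110 to 3 decimal places.

0.110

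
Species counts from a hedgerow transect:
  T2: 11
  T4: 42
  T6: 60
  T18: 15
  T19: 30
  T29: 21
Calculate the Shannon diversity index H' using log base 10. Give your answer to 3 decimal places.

Total N = 11+42+60+15+30+21 = 179, so the proportions are 0.06145, 0.23464, 0.3352, 0.0838, 0.1676, 0.11732 (working shown to 5 dp, full precision carried).
Each pᵢ log₁₀ pᵢ term: 0.06145×(-1.21146)=-0.07445, 0.23464×(-0.62960)=-0.14773, 0.3352×(-0.47470)=-0.15912, 0.0838×(-1.07676)=-0.09023, 0.1676×(-0.77573)=-0.13001, 0.11732×(-0.93063)=-0.10918.
Sum = -0.71072, so H' = 0.711.

0.711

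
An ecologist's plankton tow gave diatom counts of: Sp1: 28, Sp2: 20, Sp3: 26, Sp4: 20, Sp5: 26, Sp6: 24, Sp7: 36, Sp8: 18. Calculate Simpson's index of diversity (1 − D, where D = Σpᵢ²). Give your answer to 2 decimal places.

0.87

Total N = 28+20+26+20+26+24+36+18 = 198, so the proportions are 0.1414, 0.101, 0.1313, 0.101, 0.1313, 0.1212, 0.1818, 0.0909 (working shown to 4 dp, full precision carried).
D = 0.1414² + 0.101² + 0.1313² + 0.101² + 0.1313² + 0.1212² + 0.1818² + 0.0909² = 0.0200 + 0.0102 + 0.0172 + 0.0102 + 0.0172 + 0.0147 + 0.0331 + 0.0083 = 0.1309.
So 1 − D = 0.8691, i.e. 0.87 to 2 decimal places.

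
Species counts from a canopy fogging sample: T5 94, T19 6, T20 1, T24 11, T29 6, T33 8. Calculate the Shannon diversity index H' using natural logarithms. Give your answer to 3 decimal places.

Total N = 94+6+1+11+6+8 = 126, so the proportions are 0.74603, 0.04762, 0.00794, 0.0873, 0.04762, 0.06349 (working shown to 5 dp, full precision carried).
Each pᵢ ln pᵢ term: 0.74603×(-0.29299)=-0.21858, 0.04762×(-3.04452)=-0.14498, 0.00794×(-4.83628)=-0.03838, 0.0873×(-2.43839)=-0.21288, 0.04762×(-3.04452)=-0.14498, 0.06349×(-2.75684)=-0.17504.
Sum = -0.93483, so H' = 0.935.

0.935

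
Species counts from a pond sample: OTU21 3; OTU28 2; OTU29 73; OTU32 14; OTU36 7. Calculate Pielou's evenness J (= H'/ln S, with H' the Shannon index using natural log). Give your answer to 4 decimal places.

0.5427

Total N = 3+2+73+14+7 = 99, so the proportions are 0.030303, 0.020202, 0.737374, 0.141414, 0.070707 (working shown to 6 dp, full precision carried).
H' = −Σ pᵢ ln pᵢ = −((-0.105955) + (-0.078828) + (-0.224649) + (-0.276615) + (-0.187318)) = 0.873364.
With S = 5 species, ln S = 1.609438, so J = 0.873364/1.609438 = 0.542651, i.e. 0.5427 to 4 decimal places.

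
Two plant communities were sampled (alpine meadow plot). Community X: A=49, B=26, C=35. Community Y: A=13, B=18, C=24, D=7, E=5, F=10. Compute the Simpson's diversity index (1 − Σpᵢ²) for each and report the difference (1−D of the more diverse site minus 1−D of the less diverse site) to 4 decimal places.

Community X: N=110, proportions 0.445455, 0.236364, 0.318182, giving 1−D = 0.644463 (working shown to 6 dp, full precision carried).
Community Y: N=77, proportions 0.168831, 0.233766, 0.311688, 0.090909, 0.064935, 0.12987, giving 1−D = 0.790353.
Difference = |0.644463 − 0.790353| = 0.145890, i.e. 0.1459 to 4 decimal places.

0.1459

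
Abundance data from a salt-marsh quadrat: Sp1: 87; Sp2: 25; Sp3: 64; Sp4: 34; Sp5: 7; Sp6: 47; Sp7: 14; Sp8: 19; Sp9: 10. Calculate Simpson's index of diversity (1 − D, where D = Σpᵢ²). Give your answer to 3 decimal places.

0.826

Total N = 87+25+64+34+7+47+14+19+10 = 307, so the proportions are 0.28339, 0.08143, 0.20847, 0.11075, 0.0228, 0.15309, 0.0456, 0.06189, 0.03257 (working shown to 5 dp, full precision carried).
D = 0.28339² + 0.08143² + 0.20847² + 0.11075² + 0.0228² + 0.15309² + 0.0456² + 0.06189² + 0.03257² = 0.08031 + 0.00663 + 0.04346 + 0.01227 + 0.00052 + 0.02344 + 0.00208 + 0.00383 + 0.00106 = 0.17359.
So 1 − D = 0.82641, i.e. 0.826 to 3 decimal places.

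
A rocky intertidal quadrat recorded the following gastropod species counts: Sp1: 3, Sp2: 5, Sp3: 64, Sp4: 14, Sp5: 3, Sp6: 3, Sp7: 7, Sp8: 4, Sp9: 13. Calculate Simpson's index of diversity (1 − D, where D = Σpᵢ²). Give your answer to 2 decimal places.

0.66

Total N = 3+5+64+14+3+3+7+4+13 = 116, so the proportions are 0.0259, 0.0431, 0.5517, 0.1207, 0.0259, 0.0259, 0.0603, 0.0345, 0.1121 (working shown to 4 dp, full precision carried).
D = 0.0259² + 0.0431² + 0.5517² + 0.1207² + 0.0259² + 0.0259² + 0.0603² + 0.0345² + 0.1121² = 0.0007 + 0.0019 + 0.3044 + 0.0146 + 0.0007 + 0.0007 + 0.0036 + 0.0012 + 0.0126 = 0.3402.
So 1 − D = 0.6598, i.e. 0.66 to 2 decimal places.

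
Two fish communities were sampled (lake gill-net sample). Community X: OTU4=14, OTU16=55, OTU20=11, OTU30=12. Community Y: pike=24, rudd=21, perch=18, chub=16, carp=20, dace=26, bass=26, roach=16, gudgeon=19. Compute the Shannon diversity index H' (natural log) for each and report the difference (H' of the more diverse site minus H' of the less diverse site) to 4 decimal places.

1.0678

Community X: N=92, proportions 0.152174, 0.597826, 0.119565, 0.130435, giving H' = 1.113681 (working shown to 6 dp, full precision carried).
Community Y: N=186, proportions 0.129032, 0.112903, 0.096774, 0.086022, 0.107527, 0.139785, 0.139785, 0.086022, 0.102151, giving H' = 2.181457.
Difference = |1.113681 − 2.181457| = 1.067776, i.e. 1.0678 to 4 decimal places.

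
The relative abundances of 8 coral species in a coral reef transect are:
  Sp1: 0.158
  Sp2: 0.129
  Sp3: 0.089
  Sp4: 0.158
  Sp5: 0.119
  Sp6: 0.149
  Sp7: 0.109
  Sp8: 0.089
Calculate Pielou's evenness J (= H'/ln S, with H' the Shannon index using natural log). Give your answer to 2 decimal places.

0.99

H' = −Σ pᵢ ln pᵢ = −((-0.2915) + (-0.2642) + (-0.2153) + (-0.2915) + (-0.2533) + (-0.2837) + (-0.2416) + (-0.2153)) = 2.0564 (working shown to 4 dp, full precision carried).
With S = 8 species, ln S = 2.0794, so J = 2.0564/2.0794 = 0.9889, i.e. 0.99 to 2 decimal places.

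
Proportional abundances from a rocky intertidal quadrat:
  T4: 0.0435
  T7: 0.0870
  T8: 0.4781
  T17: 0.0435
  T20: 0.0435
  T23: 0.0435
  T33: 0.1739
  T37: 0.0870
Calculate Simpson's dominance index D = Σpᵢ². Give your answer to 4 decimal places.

0.2815

D = 0.0435² + 0.087² + 0.4781² + 0.0435² + 0.0435² + 0.0435² + 0.1739² + 0.087² = 0.001892 + 0.007569 + 0.228580 + 0.001892 + 0.001892 + 0.001892 + 0.030241 + 0.007569 = 0.281528 (working shown to 6 dp, full precision carried).
To 4 decimal places, D = 0.2815.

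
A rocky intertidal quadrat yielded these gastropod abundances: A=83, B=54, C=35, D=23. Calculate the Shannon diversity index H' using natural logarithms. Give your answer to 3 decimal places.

Total N = 83+54+35+23 = 195, so the proportions are 0.42564, 0.27692, 0.17949, 0.11795 (working shown to 5 dp, full precision carried).
Each pᵢ ln pᵢ term: 0.42564×(-0.85416)=-0.36357, 0.27692×(-1.28402)=-0.35557, 0.17949×(-1.71765)=-0.30830, 0.11795×(-2.13751)=-0.25212.
Sum = -1.27955, so H' = 1.280.

1.280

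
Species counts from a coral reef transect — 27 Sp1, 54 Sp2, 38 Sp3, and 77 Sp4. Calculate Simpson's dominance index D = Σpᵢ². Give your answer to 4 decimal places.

0.2868

Total N = 27+54+38+77 = 196, so the proportions are 0.137755, 0.27551, 0.193878, 0.392857 (working shown to 6 dp, full precision carried).
D = 0.137755² + 0.27551² + 0.193878² + 0.392857² = 0.018976 + 0.075906 + 0.037589 + 0.154337 = 0.286808.
To 4 decimal places, D = 0.2868.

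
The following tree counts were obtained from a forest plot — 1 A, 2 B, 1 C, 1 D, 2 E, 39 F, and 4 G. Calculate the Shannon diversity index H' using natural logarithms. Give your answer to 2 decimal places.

Total N = 1+2+1+1+2+39+4 = 50, so the proportions are 0.02, 0.04, 0.02, 0.02, 0.04, 0.78, 0.08 (working shown to 4 dp, full precision carried).
Each pᵢ ln pᵢ term: 0.02×(-3.9120)=-0.0782, 0.04×(-3.2189)=-0.1288, 0.02×(-3.9120)=-0.0782, 0.02×(-3.9120)=-0.0782, 0.04×(-3.2189)=-0.1288, 0.78×(-0.2485)=-0.1938, 0.08×(-2.5257)=-0.2021.
Sum = -0.8881, so H' = 0.89.

0.89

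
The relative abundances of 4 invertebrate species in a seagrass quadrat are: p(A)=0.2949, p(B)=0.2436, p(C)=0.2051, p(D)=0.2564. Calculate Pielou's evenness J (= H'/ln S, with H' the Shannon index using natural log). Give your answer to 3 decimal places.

H' = −Σ pᵢ ln pᵢ = −((-0.36011) + (-0.34402) + (-0.32493) + (-0.34896)) = 1.37802 (working shown to 5 dp, full precision carried).
With S = 4 species, ln S = 1.38629, so J = 1.37802/1.38629 = 0.99403, i.e. 0.994 to 3 decimal places.

0.994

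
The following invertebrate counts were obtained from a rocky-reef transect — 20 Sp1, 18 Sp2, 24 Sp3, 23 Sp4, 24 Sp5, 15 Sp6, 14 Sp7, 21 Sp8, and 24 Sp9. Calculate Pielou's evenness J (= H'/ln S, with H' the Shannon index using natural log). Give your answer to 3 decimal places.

0.992

Total N = 20+18+24+23+24+15+14+21+24 = 183, so the proportions are 0.10929, 0.09836, 0.13115, 0.12568, 0.13115, 0.08197, 0.0765, 0.11475, 0.13115 (working shown to 5 dp, full precision carried).
H' = −Σ pᵢ ln pᵢ = −((-0.24194) + (-0.22811) + (-0.26642) + (-0.26067) + (-0.26642) + (-0.20504) + (-0.19664) + (-0.24844) + (-0.26642)) = 2.18009.
With S = 9 species, ln S = 2.19722, so J = 2.18009/2.19722 = 0.99220, i.e. 0.992 to 3 decimal places.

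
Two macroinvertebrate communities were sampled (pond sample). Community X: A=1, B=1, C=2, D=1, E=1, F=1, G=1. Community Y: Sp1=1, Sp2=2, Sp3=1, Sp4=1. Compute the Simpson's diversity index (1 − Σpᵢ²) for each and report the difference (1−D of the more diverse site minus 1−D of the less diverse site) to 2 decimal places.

0.12

Community X: N=8, proportions 0.125, 0.125, 0.25, 0.125, 0.125, 0.125, 0.125, giving 1−D = 0.8438 (working shown to 4 dp, full precision carried).
Community Y: N=5, proportions 0.2, 0.4, 0.2, 0.2, giving 1−D = 0.7200.
Difference = |0.8438 − 0.7200| = 0.1238, i.e. 0.12 to 2 decimal places.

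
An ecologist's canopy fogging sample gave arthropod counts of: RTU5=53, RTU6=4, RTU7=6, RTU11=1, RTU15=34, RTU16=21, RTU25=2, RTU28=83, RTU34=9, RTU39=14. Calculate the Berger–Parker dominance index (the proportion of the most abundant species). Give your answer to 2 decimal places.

0.37

Total N = 53+4+6+1+34+21+2+83+9+14 = 227, so the proportions are 0.2335, 0.0176, 0.0264, 0.0044, 0.1498, 0.0925, 0.0088, 0.3656, 0.0396, 0.0617 (working shown to 4 dp, full precision carried).
The largest proportion is 0.3656, i.e. d = 0.37 to 2 decimal places.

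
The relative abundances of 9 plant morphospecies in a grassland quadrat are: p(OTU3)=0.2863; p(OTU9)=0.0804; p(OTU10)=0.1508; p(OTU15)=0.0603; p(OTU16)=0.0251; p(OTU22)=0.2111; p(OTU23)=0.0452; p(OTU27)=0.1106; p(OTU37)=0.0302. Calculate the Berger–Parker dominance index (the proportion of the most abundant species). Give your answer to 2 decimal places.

The largest proportion is 0.2863, i.e. d = 0.29 to 2 decimal places.

0.29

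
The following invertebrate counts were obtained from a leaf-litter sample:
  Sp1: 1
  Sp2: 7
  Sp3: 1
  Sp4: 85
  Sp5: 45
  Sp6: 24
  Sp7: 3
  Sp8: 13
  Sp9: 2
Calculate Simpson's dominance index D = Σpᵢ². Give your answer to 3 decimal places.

0.307

Total N = 1+7+1+85+45+24+3+13+2 = 181, so the proportions are 0.00552, 0.03867, 0.00552, 0.46961, 0.24862, 0.1326, 0.01657, 0.07182, 0.01105 (working shown to 5 dp, full precision carried).
D = 0.00552² + 0.03867² + 0.00552² + 0.46961² + 0.24862² + 0.1326² + 0.01657² + 0.07182² + 0.01105² = 0.00003 + 0.00150 + 0.00003 + 0.22054 + 0.06181 + 0.01758 + 0.00027 + 0.00516 + 0.00012 = 0.30704.
To 3 decimal places, D = 0.307.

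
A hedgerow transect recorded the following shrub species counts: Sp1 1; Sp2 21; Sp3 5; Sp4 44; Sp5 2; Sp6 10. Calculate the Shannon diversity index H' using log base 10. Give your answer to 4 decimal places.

Total N = 1+21+5+44+2+10 = 83, so the proportions are 0.012048, 0.253012, 0.060241, 0.53012, 0.024096, 0.120482 (working shown to 6 dp, full precision carried).
Each pᵢ log₁₀ pᵢ term: 0.012048×(-1.919078)=-0.023121, 0.253012×(-0.596859)=-0.151012, 0.060241×(-1.220108)=-0.073500, 0.53012×(-0.275625)=-0.146115, 0.024096×(-1.618048)=-0.038989, 0.120482×(-0.919078)=-0.110732.
Sum = -0.543470, so H' = 0.5435.

0.5435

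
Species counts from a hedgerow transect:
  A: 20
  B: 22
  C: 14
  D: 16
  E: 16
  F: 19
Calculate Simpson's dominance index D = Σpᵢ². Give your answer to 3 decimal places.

Total N = 20+22+14+16+16+19 = 107, so the proportions are 0.18692, 0.20561, 0.13084, 0.14953, 0.14953, 0.17757 (working shown to 5 dp, full precision carried).
D = 0.18692² + 0.20561² + 0.13084² + 0.14953² + 0.14953² + 0.17757² = 0.03494 + 0.04227 + 0.01712 + 0.02236 + 0.02236 + 0.03153 = 0.17058.
To 3 decimal places, D = 0.171.

0.171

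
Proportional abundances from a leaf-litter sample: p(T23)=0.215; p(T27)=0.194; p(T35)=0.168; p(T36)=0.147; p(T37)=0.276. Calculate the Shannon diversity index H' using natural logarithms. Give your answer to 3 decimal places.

1.585

Each pᵢ ln pᵢ term (working shown to 5 dp, full precision carried): 0.215×(-1.53712)=-0.33048, 0.194×(-1.63990)=-0.31814, 0.168×(-1.78379)=-0.29968, 0.147×(-1.91732)=-0.28185, 0.276×(-1.28735)=-0.35531.
Sum = -1.58545, so H' = 1.585.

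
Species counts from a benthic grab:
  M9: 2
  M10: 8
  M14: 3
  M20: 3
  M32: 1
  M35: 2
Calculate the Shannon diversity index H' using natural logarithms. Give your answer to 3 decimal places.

1.576

Total N = 2+8+3+3+1+2 = 19, so the proportions are 0.10526, 0.42105, 0.15789, 0.15789, 0.05263, 0.10526 (working shown to 5 dp, full precision carried).
Each pᵢ ln pᵢ term: 0.10526×(-2.25129)=-0.23698, 0.42105×(-0.86500)=-0.36421, 0.15789×(-1.84583)=-0.29145, 0.15789×(-1.84583)=-0.29145, 0.05263×(-2.94444)=-0.15497, 0.10526×(-2.25129)=-0.23698.
Sum = -1.57603, so H' = 1.576.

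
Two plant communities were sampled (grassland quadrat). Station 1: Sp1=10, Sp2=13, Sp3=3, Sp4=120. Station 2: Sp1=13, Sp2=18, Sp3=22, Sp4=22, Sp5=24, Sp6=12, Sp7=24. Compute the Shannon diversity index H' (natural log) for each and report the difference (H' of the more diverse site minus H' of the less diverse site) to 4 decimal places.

Station 1: N=146, proportions 0.0684932, 0.0890411, 0.0205479, 0.8219178, giving H' = 0.6400105 (working shown to 7 dp, full precision carried).
Station 2: N=135, proportions 0.0962963, 0.1333333, 0.162963, 0.162963, 0.1777778, 0.0888889, 0.1777778, giving H' = 1.9145906.
Difference = |0.6400105 − 1.9145906| = 1.2745801, i.e. 1.2746 to 4 decimal places.

1.2746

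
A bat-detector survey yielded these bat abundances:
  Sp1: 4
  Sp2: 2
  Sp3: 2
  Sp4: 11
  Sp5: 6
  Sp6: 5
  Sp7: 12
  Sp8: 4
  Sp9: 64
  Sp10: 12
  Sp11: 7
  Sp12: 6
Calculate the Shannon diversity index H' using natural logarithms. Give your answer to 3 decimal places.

1.874

Total N = 4+2+2+11+6+5+12+4+64+12+7+6 = 135, so the proportions are 0.02963, 0.01481, 0.01481, 0.08148, 0.04444, 0.03704, 0.08889, 0.02963, 0.47407, 0.08889, 0.05185, 0.04444 (working shown to 5 dp, full precision carried).
Each pᵢ ln pᵢ term: 0.02963×(-3.51898)=-0.10427, 0.01481×(-4.21213)=-0.06240, 0.01481×(-4.21213)=-0.06240, 0.08148×(-2.50738)=-0.20430, 0.04444×(-3.11352)=-0.13838, 0.03704×(-3.29584)=-0.12207, 0.08889×(-2.42037)=-0.21514, 0.02963×(-3.51898)=-0.10427, 0.47407×(-0.74639)=-0.35384, 0.08889×(-2.42037)=-0.21514, 0.05185×(-2.95936)=-0.15345, 0.04444×(-3.11352)=-0.13838.
Sum = -1.87405, so H' = 1.874.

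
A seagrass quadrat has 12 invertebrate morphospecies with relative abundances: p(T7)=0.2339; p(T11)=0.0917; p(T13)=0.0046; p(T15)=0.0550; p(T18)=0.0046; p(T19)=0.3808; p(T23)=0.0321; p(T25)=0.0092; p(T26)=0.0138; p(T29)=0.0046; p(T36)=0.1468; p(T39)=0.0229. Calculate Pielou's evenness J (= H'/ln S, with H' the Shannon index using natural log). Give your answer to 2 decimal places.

0.70

H' = −Σ pᵢ ln pᵢ = −((-0.3398) + (-0.2191) + (-0.0248) + (-0.1595) + (-0.0248) + (-0.3677) + (-0.1104) + (-0.0431) + (-0.0591) + (-0.0248) + (-0.2817) + (-0.0865)) = 1.7411 (working shown to 4 dp, full precision carried).
With S = 12 species, ln S = 2.4849, so J = 1.7411/2.4849 = 0.7007, i.e. 0.70 to 2 decimal places.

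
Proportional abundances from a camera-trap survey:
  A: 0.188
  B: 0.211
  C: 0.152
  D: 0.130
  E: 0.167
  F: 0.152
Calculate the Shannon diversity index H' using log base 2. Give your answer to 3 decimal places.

Each pᵢ log₂ pᵢ term (working shown to 5 dp, full precision carried): 0.188×(-2.41120)=-0.45330, 0.211×(-2.24469)=-0.47363, 0.152×(-2.71786)=-0.41311, 0.13×(-2.94342)=-0.38264, 0.167×(-2.58208)=-0.43121, 0.152×(-2.71786)=-0.41311.
Sum = -2.56701, so H' = 2.567.

2.567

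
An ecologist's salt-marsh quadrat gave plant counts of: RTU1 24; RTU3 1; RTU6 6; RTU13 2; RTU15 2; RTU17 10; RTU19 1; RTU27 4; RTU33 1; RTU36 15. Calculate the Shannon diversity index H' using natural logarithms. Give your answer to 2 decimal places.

Total N = 24+1+6+2+2+10+1+4+1+15 = 66, so the proportions are 0.3636, 0.0152, 0.0909, 0.0303, 0.0303, 0.1515, 0.0152, 0.0606, 0.0152, 0.2273 (working shown to 4 dp, full precision carried).
Each pᵢ ln pᵢ term: 0.3636×(-1.0116)=-0.3679, 0.0152×(-4.1897)=-0.0635, 0.0909×(-2.3979)=-0.2180, 0.0303×(-3.4965)=-0.1060, 0.0303×(-3.4965)=-0.1060, 0.1515×(-1.8871)=-0.2859, 0.0152×(-4.1897)=-0.0635, 0.0606×(-2.8034)=-0.1699, 0.0152×(-4.1897)=-0.0635, 0.2273×(-1.4816)=-0.3367.
Sum = -1.7807, so H' = 1.78.

1.78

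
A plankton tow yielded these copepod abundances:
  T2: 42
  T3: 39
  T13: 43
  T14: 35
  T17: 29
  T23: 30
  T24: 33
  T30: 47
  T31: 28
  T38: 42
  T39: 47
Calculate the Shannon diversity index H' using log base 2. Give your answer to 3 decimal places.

3.436

Total N = 42+39+43+35+29+30+33+47+28+42+47 = 415, so the proportions are 0.1012, 0.09398, 0.10361, 0.08434, 0.06988, 0.07229, 0.07952, 0.11325, 0.06747, 0.1012, 0.11325 (working shown to 5 dp, full precision carried).
Each pᵢ log₂ pᵢ term: 0.1012×(-3.30465)=-0.33445, 0.09398×(-3.41157)=-0.32060, 0.10361×(-3.27070)=-0.33889, 0.08434×(-3.56768)=-0.30089, 0.06988×(-3.83899)=-0.26827, 0.07229×(-3.79008)=-0.27398, 0.07952×(-3.65257)=-0.29045, 0.11325×(-3.14238)=-0.35588, 0.06747×(-3.88961)=-0.26243, 0.1012×(-3.30465)=-0.33445, 0.11325×(-3.14238)=-0.35588.
Sum = -3.43617, so H' = 3.436.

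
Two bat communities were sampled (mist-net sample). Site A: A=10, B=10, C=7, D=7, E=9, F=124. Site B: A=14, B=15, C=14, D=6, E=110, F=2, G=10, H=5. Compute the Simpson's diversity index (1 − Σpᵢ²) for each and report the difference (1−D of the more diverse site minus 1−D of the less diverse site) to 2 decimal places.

Site A: N=167, proportions 0.0599, 0.0599, 0.0419, 0.0419, 0.0539, 0.7425, giving 1−D = 0.4351 (working shown to 4 dp, full precision carried).
Site B: N=176, proportions 0.0795, 0.0852, 0.0795, 0.0341, 0.625, 0.0114, 0.0568, 0.0284, giving 1−D = 0.5841.
Difference = |0.4351 − 0.5841| = 0.1490, i.e. 0.15 to 2 decimal places.

0.15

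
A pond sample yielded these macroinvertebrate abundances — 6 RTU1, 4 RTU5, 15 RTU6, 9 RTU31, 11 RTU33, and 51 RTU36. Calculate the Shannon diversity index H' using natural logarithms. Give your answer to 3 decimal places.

Total N = 6+4+15+9+11+51 = 96, so the proportions are 0.0625, 0.04167, 0.15625, 0.09375, 0.11458, 0.53125 (working shown to 5 dp, full precision carried).
Each pᵢ ln pᵢ term: 0.0625×(-2.77259)=-0.17329, 0.04167×(-3.17805)=-0.13242, 0.15625×(-1.85630)=-0.29005, 0.09375×(-2.36712)=-0.22192, 0.11458×(-2.16645)=-0.24824, 0.53125×(-0.63252)=-0.33603.
Sum = -1.40194, so H' = 1.402.

1.402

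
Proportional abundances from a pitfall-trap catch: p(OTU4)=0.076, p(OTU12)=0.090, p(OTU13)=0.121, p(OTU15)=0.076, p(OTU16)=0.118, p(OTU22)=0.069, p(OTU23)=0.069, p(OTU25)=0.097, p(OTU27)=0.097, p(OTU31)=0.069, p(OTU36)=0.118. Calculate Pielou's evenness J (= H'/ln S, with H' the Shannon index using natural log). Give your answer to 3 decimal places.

0.990

H' = −Σ pᵢ ln pᵢ = −((-0.19585) + (-0.21672) + (-0.25555) + (-0.19585) + (-0.25217) + (-0.18448) + (-0.18448) + (-0.22631) + (-0.22631) + (-0.18448) + (-0.25217)) = 2.37437 (working shown to 5 dp, full precision carried).
With S = 11 species, ln S = 2.39790, so J = 2.37437/2.39790 = 0.99019, i.e. 0.990 to 3 decimal places.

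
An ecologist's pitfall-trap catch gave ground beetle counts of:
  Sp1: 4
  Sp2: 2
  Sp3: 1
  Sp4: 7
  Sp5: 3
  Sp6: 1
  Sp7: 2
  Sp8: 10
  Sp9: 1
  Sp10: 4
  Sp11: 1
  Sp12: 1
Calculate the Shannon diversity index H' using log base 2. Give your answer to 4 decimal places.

Total N = 4+2+1+7+3+1+2+10+1+4+1+1 = 37, so the proportions are 0.108108, 0.054054, 0.027027, 0.189189, 0.081081, 0.027027, 0.054054, 0.27027, 0.027027, 0.108108, 0.027027, 0.027027 (working shown to 6 dp, full precision carried).
Each pᵢ log₂ pᵢ term: 0.108108×(-3.209453)=-0.346968, 0.054054×(-4.209453)=-0.227538, 0.027027×(-5.209453)=-0.140796, 0.189189×(-2.402098)=-0.454451, 0.081081×(-3.624491)=-0.293878, 0.027027×(-5.209453)=-0.140796, 0.054054×(-4.209453)=-0.227538, 0.27027×(-1.887525)=-0.510142, 0.027027×(-5.209453)=-0.140796, 0.108108×(-3.209453)=-0.346968, 0.027027×(-5.209453)=-0.140796, 0.027027×(-5.209453)=-0.140796.
Sum = -3.111463, so H' = 3.1115.

3.1115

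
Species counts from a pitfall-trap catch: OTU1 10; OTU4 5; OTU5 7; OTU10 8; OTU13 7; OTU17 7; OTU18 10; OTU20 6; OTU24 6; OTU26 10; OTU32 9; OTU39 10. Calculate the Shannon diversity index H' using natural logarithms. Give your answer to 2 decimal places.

Total N = 10+5+7+8+7+7+10+6+6+10+9+10 = 95, so the proportions are 0.1053, 0.0526, 0.0737, 0.0842, 0.0737, 0.0737, 0.1053, 0.0632, 0.0632, 0.1053, 0.0947, 0.1053 (working shown to 4 dp, full precision carried).
Each pᵢ ln pᵢ term: 0.1053×(-2.2513)=-0.2370, 0.0526×(-2.9444)=-0.1550, 0.0737×(-2.6080)=-0.1922, 0.0842×(-2.4744)=-0.2084, 0.0737×(-2.6080)=-0.1922, 0.0737×(-2.6080)=-0.1922, 0.1053×(-2.2513)=-0.2370, 0.0632×(-2.7621)=-0.1744, 0.0632×(-2.7621)=-0.1744, 0.1053×(-2.2513)=-0.2370, 0.0947×(-2.3567)=-0.2233, 0.1053×(-2.2513)=-0.2370.
Sum = -2.4599, so H' = 2.46.

2.46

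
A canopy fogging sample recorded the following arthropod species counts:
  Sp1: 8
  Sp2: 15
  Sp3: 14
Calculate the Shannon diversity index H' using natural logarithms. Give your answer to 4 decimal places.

1.0649

Total N = 8+15+14 = 37, so the proportions are 0.216216, 0.405405, 0.378378 (working shown to 6 dp, full precision carried).
Each pᵢ ln pᵢ term: 0.216216×(-1.531476)=-0.331130, 0.405405×(-0.902868)=-0.366027, 0.378378×(-0.971861)=-0.367731.
Sum = -1.064889, so H' = 1.0649.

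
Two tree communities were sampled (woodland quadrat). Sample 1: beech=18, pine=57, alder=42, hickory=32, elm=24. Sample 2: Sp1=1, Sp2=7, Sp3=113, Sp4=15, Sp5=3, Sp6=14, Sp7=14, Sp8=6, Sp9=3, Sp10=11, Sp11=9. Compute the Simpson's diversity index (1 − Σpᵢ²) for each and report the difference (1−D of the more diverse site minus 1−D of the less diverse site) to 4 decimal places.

0.1246

Sample 1: N=173, proportions 0.104046, 0.32948, 0.242775, 0.184971, 0.138728, giving 1−D = 0.768218 (working shown to 6 dp, full precision carried).
Sample 2: N=196, proportions 0.005102, 0.035714, 0.576531, 0.076531, 0.015306, 0.071429, 0.071429, 0.030612, 0.015306, 0.056122, 0.045918, giving 1−D = 0.643586.
Difference = |0.768218 − 0.643586| = 0.124632, i.e. 0.1246 to 4 decimal places.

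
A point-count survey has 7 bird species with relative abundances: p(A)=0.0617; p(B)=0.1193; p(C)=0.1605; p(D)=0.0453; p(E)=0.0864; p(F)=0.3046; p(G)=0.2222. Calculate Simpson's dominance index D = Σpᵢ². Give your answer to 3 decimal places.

D = 0.0617² + 0.1193² + 0.1605² + 0.0453² + 0.0864² + 0.3046² + 0.2222² = 0.00381 + 0.01423 + 0.02576 + 0.00205 + 0.00746 + 0.09278 + 0.04937 = 0.19547 (working shown to 5 dp, full precision carried).
To 3 decimal places, D = 0.195.

0.195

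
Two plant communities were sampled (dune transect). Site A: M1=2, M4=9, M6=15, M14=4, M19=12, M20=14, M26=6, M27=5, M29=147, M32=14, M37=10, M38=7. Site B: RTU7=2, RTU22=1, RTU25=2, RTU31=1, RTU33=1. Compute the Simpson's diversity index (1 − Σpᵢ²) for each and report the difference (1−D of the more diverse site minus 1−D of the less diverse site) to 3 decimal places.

Site A: N=245, proportions 0.00816, 0.03673, 0.06122, 0.01633, 0.04898, 0.05714, 0.02449, 0.02041, 0.6, 0.05714, 0.04082, 0.02857, giving 1−D = 0.62214 (working shown to 5 dp, full precision carried).
Site B: N=7, proportions 0.28571, 0.14286, 0.28571, 0.14286, 0.14286, giving 1−D = 0.77551.
Difference = |0.62214 − 0.77551| = 0.15337, i.e. 0.153 to 3 decimal places.

0.153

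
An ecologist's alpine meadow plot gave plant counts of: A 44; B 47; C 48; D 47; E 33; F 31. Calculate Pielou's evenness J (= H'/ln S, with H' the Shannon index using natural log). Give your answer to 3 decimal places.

0.992

Total N = 44+47+48+47+33+31 = 250, so the proportions are 0.176, 0.188, 0.192, 0.188, 0.132, 0.124 (working shown to 5 dp, full precision carried).
H' = −Σ pᵢ ln pᵢ = −((-0.30576) + (-0.31421) + (-0.31685) + (-0.31421) + (-0.26729) + (-0.25885)) = 1.77716.
With S = 6 species, ln S = 1.79176, so J = 1.77716/1.79176 = 0.99185, i.e. 0.992 to 3 decimal places.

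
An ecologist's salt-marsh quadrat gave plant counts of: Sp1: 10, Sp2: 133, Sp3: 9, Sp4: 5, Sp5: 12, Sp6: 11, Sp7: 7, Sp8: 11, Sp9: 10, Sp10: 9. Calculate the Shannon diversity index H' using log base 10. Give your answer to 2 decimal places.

Total N = 10+133+9+5+12+11+7+11+10+9 = 217, so the proportions are 0.0461, 0.6129, 0.0415, 0.023, 0.0553, 0.0507, 0.0323, 0.0507, 0.0461, 0.0415 (working shown to 4 dp, full precision carried).
Each pᵢ log₁₀ pᵢ term: 0.0461×(-1.3365)=-0.0616, 0.6129×(-0.2126)=-0.1303, 0.0415×(-1.3822)=-0.0573, 0.023×(-1.6375)=-0.0377, 0.0553×(-1.2573)=-0.0695, 0.0507×(-1.2951)=-0.0656, 0.0323×(-1.4914)=-0.0481, 0.0507×(-1.2951)=-0.0656, 0.0461×(-1.3365)=-0.0616, 0.0415×(-1.3822)=-0.0573.
Sum = -0.6548, so H' = 0.65.

0.65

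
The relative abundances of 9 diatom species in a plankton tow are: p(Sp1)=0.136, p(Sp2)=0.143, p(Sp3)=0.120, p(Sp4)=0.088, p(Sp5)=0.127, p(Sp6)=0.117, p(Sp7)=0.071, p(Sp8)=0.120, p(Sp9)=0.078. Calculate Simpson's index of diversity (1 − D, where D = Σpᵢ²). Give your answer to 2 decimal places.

0.88

D = 0.136² + 0.143² + 0.12² + 0.088² + 0.127² + 0.117² + 0.071² + 0.12² + 0.078² = 0.0185 + 0.0204 + 0.0144 + 0.0077 + 0.0161 + 0.0137 + 0.0050 + 0.0144 + 0.0061 = 0.1164 (working shown to 4 dp, full precision carried).
So 1 − D = 0.8836, i.e. 0.88 to 2 decimal places.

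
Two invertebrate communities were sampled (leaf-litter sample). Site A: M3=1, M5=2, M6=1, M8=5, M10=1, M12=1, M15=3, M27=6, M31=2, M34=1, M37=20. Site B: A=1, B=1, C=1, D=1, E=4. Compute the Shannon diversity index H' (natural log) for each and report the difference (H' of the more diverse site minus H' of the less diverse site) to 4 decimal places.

Site A: N=43, proportions 0.023256, 0.046512, 0.023256, 0.116279, 0.023256, 0.023256, 0.069767, 0.139535, 0.046512, 0.023256, 0.465116, giving H' = 1.789553 (working shown to 6 dp, full precision carried).
Site B: N=8, proportions 0.125, 0.125, 0.125, 0.125, 0.5, giving H' = 1.386294.
Difference = |1.789553 − 1.386294| = 0.403259, i.e. 0.4033 to 4 decimal places.

0.4033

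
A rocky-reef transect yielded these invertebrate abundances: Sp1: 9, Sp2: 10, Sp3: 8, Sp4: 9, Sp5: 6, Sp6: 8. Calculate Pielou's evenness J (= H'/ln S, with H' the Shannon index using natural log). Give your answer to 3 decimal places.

Total N = 9+10+8+9+6+8 = 50, so the proportions are 0.18, 0.2, 0.16, 0.18, 0.12, 0.16 (working shown to 5 dp, full precision carried).
H' = −Σ pᵢ ln pᵢ = −((-0.30866) + (-0.32189) + (-0.29321) + (-0.30866) + (-0.25443) + (-0.29321)) = 1.78007.
With S = 6 species, ln S = 1.79176, so J = 1.78007/1.79176 = 0.99348, i.e. 0.993 to 3 decimal places.

0.993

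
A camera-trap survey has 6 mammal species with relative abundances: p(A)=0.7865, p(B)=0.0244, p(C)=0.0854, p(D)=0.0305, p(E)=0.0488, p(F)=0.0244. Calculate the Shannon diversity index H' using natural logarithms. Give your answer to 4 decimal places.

Each pᵢ ln pᵢ term (working shown to 6 dp, full precision carried): 0.7865×(-0.240163)=-0.188888, 0.0244×(-3.713172)=-0.090601, 0.0854×(-2.460409)=-0.210119, 0.0305×(-3.490029)=-0.106446, 0.0488×(-3.020025)=-0.147377, 0.0244×(-3.713172)=-0.090601.
Sum = -0.834033, so H' = 0.8340.

0.8340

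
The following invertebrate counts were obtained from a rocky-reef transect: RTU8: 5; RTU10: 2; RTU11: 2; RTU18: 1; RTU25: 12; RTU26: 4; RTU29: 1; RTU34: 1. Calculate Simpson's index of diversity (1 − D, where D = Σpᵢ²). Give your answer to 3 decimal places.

0.750

Total N = 5+2+2+1+12+4+1+1 = 28, so the proportions are 0.17857, 0.07143, 0.07143, 0.03571, 0.42857, 0.14286, 0.03571, 0.03571 (working shown to 5 dp, full precision carried).
D = 0.17857² + 0.07143² + 0.07143² + 0.03571² + 0.42857² + 0.14286² + 0.03571² + 0.03571² = 0.03189 + 0.00510 + 0.00510 + 0.00128 + 0.18367 + 0.02041 + 0.00128 + 0.00128 = 0.25000.
So 1 − D = 0.75000, i.e. 0.750 to 3 decimal places.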